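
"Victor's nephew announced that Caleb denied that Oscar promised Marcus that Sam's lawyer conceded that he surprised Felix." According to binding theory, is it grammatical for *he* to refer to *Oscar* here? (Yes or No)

Yes

*Oscar* is an R-expression; Principle C requires it to be free (not bound by any c-commanding expression).
— he: subject of the clause headed by 'surprised'; the pronoun does not c-command the R-expression — coreference allowed.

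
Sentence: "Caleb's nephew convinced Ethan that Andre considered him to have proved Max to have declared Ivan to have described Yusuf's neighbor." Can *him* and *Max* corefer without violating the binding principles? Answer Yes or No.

No

*Max* is an R-expression; Principle C requires it to be free (not bound by any c-commanding expression).
— him: subject of the clause headed by 'proved'; the pronoun c-commands the R-expression — coreference blocked (Principle C).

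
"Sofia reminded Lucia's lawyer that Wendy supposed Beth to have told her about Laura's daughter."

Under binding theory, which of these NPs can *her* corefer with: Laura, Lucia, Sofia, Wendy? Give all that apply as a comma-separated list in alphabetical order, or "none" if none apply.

*her* is a pronoun; Principle B requires it to be free in its binding domain — the clause headed by 'told'.
— Laura: possessor inside the second object DP of the clause headed by 'told'; is c-commanded by the pronoun; coreference would bind this R-expression — blocked (Principle C).
— Lucia: possessor inside the object DP of the matrix clause; does not c-command the pronoun — Principle B does not apply; allowed.
— Sofia: subject of the matrix clause; c-commands the pronoun but lies outside its binding domain — allowed.
— Wendy: subject of the clause headed by 'supposed'; c-commands the pronoun but lies outside its binding domain — allowed.

Lucia, Sofia, Wendy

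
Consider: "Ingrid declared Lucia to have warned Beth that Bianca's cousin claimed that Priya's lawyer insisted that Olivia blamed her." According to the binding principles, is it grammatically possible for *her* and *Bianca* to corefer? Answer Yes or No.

Yes

*her* is a pronoun; Principle B requires it to be free in its binding domain — the clause headed by 'blamed'.
— Bianca: possessor inside the subject DP of the clause headed by 'claimed'; does not c-command the pronoun — Principle B does not apply; allowed.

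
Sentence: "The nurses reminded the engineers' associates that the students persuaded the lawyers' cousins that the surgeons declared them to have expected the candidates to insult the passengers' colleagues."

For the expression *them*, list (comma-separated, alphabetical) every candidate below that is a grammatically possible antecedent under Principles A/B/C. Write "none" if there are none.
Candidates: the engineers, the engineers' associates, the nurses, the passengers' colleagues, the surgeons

*them* is a pronoun; Principle B requires it to be free in its binding domain — the clause headed by 'declared'.
— the engineers: possessor inside the object DP of the matrix clause; does not c-command the pronoun — Principle B does not apply; allowed.
— the engineers' associates: object of the matrix clause; c-commands the pronoun but lies outside its binding domain — allowed.
— the nurses: subject of the matrix clause; c-commands the pronoun but lies outside its binding domain — allowed.
— the passengers' colleagues: object of the clause headed by 'insult'; is c-commanded by the pronoun; coreference would bind this R-expression — blocked (Principle C).
— the surgeons: subject of the clause headed by 'declared'; c-commands the pronoun within its binding domain — blocked (Principle B).

the engineers, the engineers' associates, the nurses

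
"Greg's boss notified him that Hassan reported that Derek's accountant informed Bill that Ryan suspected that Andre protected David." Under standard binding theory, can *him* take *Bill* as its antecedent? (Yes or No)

No

*him* is a pronoun; Principle B requires it to be free in its binding domain — the matrix clause.
— Bill: object of the clause headed by 'informed'; is c-commanded by the pronoun; coreference would bind this R-expression — blocked (Principle C).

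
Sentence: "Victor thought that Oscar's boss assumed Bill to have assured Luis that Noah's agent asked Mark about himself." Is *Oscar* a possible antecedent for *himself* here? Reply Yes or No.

*himself* is a reflexive; Principle A requires it to be bound within its binding domain — the clause headed by 'asked'.
— Oscar: possessor inside the subject DP of the clause headed by 'assumed'; does not c-command the reflexive — cannot bind it (Principle A).

No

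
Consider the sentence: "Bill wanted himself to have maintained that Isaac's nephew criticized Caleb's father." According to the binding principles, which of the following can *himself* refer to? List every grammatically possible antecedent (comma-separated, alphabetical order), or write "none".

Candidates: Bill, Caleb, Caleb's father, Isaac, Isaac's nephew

Bill

*himself* is a reflexive; Principle A requires it to be bound within its binding domain — the matrix clause.
— Bill: subject of the matrix clause; c-commands the reflexive within its binding domain — allowed (Principle A).
— Caleb: possessor inside the object DP of the clause headed by 'criticized'; does not c-command the reflexive — cannot bind it (Principle A).
— Caleb's father: object of the clause headed by 'criticized'; does not c-command the reflexive — cannot bind it (Principle A).
— Isaac: possessor inside the subject DP of the clause headed by 'criticized'; does not c-command the reflexive — cannot bind it (Principle A).
— Isaac's nephew: subject of the clause headed by 'criticized'; does not c-command the reflexive — cannot bind it (Principle A).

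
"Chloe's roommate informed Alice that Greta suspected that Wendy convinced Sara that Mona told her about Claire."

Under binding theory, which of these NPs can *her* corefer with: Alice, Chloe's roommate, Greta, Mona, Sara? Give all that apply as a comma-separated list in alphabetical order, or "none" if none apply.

Alice, Chloe's roommate, Greta, Sara

*her* is a pronoun; Principle B requires it to be free in its binding domain — the clause headed by 'told'.
— Alice: object of the matrix clause; c-commands the pronoun but lies outside its binding domain — allowed.
— Chloe's roommate: subject of the matrix clause; c-commands the pronoun but lies outside its binding domain — allowed.
— Greta: subject of the clause headed by 'suspected'; c-commands the pronoun but lies outside its binding domain — allowed.
— Mona: subject of the clause headed by 'told'; c-commands the pronoun within its binding domain — blocked (Principle B).
— Sara: object of the clause headed by 'convinced'; c-commands the pronoun but lies outside its binding domain — allowed.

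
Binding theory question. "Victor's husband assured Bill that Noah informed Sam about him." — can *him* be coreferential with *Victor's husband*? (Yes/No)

Yes

*him* is a pronoun; Principle B requires it to be free in its binding domain — the clause headed by 'informed'.
— Victor's husband: subject of the matrix clause; c-commands the pronoun but lies outside its binding domain — allowed.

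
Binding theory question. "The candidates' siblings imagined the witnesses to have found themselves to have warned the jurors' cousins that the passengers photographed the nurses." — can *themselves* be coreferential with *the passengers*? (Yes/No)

*themselves* is a reflexive; Principle A requires it to be bound within its binding domain — the clause headed by 'found'.
— the passengers: subject of the clause headed by 'photographed'; does not c-command the reflexive — cannot bind it (Principle A).

No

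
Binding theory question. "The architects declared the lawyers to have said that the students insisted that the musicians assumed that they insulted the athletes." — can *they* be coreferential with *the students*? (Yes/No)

Yes

*they* is a pronoun; Principle B requires it to be free in its binding domain — the clause headed by 'insulted'.
— the students: subject of the clause headed by 'insisted'; c-commands the pronoun but lies outside its binding domain — allowed.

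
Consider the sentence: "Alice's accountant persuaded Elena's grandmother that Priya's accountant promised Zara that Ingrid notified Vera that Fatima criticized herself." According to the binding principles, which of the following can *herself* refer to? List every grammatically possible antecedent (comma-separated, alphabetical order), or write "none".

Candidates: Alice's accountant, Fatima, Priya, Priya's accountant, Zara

*herself* is a reflexive; Principle A requires it to be bound within its binding domain — the clause headed by 'criticized'.
— Alice's accountant: subject of the matrix clause; c-commands the reflexive but lies outside its binding domain — cannot bind it (Principle A).
— Fatima: subject of the clause headed by 'criticized'; c-commands the reflexive within its binding domain — allowed (Principle A).
— Priya: possessor inside the subject DP of the clause headed by 'promised'; does not c-command the reflexive — cannot bind it (Principle A).
— Priya's accountant: subject of the clause headed by 'promised'; c-commands the reflexive but lies outside its binding domain — cannot bind it (Principle A).
— Zara: object of the clause headed by 'promised'; c-commands the reflexive but lies outside its binding domain — cannot bind it (Principle A).

Fatima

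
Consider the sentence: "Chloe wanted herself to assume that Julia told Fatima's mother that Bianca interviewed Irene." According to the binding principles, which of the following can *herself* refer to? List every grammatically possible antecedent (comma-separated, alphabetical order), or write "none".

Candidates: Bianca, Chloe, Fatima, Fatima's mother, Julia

*herself* is a reflexive; Principle A requires it to be bound within its binding domain — the matrix clause.
— Bianca: subject of the clause headed by 'interviewed'; does not c-command the reflexive — cannot bind it (Principle A).
— Chloe: subject of the matrix clause; c-commands the reflexive within its binding domain — allowed (Principle A).
— Fatima: possessor inside the object DP of the clause headed by 'told'; does not c-command the reflexive — cannot bind it (Principle A).
— Fatima's mother: object of the clause headed by 'told'; does not c-command the reflexive — cannot bind it (Principle A).
— Julia: subject of the clause headed by 'told'; does not c-command the reflexive — cannot bind it (Principle A).

Chloe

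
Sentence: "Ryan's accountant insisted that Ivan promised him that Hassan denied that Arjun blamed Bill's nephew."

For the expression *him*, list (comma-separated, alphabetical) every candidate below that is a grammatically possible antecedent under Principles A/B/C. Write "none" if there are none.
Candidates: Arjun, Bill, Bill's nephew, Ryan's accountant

Ryan's accountant

*him* is a pronoun; Principle B requires it to be free in its binding domain — the clause headed by 'promised'.
— Arjun: subject of the clause headed by 'blamed'; is c-commanded by the pronoun; coreference would bind this R-expression — blocked (Principle C).
— Bill: possessor inside the object DP of the clause headed by 'blamed'; is c-commanded by the pronoun; coreference would bind this R-expression — blocked (Principle C).
— Bill's nephew: object of the clause headed by 'blamed'; is c-commanded by the pronoun; coreference would bind this R-expression — blocked (Principle C).
— Ryan's accountant: subject of the matrix clause; c-commands the pronoun but lies outside its binding domain — allowed.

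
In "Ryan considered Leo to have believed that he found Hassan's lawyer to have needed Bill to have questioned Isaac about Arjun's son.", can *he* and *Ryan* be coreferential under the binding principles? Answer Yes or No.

*Ryan* is an R-expression; Principle C requires it to be free (not bound by any c-commanding expression).
— he: subject of the clause headed by 'found'; the pronoun does not c-command the R-expression — coreference allowed.

Yes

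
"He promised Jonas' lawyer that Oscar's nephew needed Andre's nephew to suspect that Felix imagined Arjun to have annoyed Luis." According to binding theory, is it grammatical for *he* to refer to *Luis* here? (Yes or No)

No

*Luis* is an R-expression; Principle C requires it to be free (not bound by any c-commanding expression).
— he: subject of the matrix clause; the pronoun c-commands the R-expression — coreference blocked (Principle C).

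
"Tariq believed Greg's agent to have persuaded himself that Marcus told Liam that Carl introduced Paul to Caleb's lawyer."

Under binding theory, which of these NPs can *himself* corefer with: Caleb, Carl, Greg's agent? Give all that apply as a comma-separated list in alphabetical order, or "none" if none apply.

Greg's agent

*himself* is a reflexive; Principle A requires it to be bound within its binding domain — the clause headed by 'persuaded'.
— Caleb: possessor inside the second object DP of the clause headed by 'introduced'; does not c-command the reflexive — cannot bind it (Principle A).
— Carl: subject of the clause headed by 'introduced'; does not c-command the reflexive — cannot bind it (Principle A).
— Greg's agent: subject of the clause headed by 'persuaded'; c-commands the reflexive within its binding domain — allowed (Principle A).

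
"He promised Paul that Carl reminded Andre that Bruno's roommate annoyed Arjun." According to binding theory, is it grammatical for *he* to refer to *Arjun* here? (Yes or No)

*Arjun* is an R-expression; Principle C requires it to be free (not bound by any c-commanding expression).
— he: subject of the matrix clause; the pronoun c-commands the R-expression — coreference blocked (Principle C).

No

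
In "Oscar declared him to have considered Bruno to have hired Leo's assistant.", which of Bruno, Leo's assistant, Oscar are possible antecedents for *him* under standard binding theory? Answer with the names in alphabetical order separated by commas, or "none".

*him* is a pronoun; Principle B requires it to be free in its binding domain — the matrix clause.
— Bruno: subject of the clause headed by 'hired'; is c-commanded by the pronoun; coreference would bind this R-expression — blocked (Principle C).
— Leo's assistant: object of the clause headed by 'hired'; is c-commanded by the pronoun; coreference would bind this R-expression — blocked (Principle C).
— Oscar: subject of the matrix clause; c-commands the pronoun within its binding domain — blocked (Principle B).

none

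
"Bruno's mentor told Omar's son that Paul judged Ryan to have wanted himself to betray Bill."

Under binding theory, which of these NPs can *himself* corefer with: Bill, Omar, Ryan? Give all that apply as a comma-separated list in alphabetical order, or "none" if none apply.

Ryan

*himself* is a reflexive; Principle A requires it to be bound within its binding domain — the clause headed by 'wanted'.
— Bill: object of the clause headed by 'betray'; does not c-command the reflexive — cannot bind it (Principle A).
— Omar: possessor inside the object DP of the matrix clause; does not c-command the reflexive — cannot bind it (Principle A).
— Ryan: subject of the clause headed by 'wanted'; c-commands the reflexive within its binding domain — allowed (Principle A).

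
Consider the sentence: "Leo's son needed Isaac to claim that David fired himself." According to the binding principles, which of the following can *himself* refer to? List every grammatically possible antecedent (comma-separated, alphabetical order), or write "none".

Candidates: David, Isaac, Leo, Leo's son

*himself* is a reflexive; Principle A requires it to be bound within its binding domain — the clause headed by 'fired'.
— David: subject of the clause headed by 'fired'; c-commands the reflexive within its binding domain — allowed (Principle A).
— Isaac: subject of the clause headed by 'claim'; c-commands the reflexive but lies outside its binding domain — cannot bind it (Principle A).
— Leo: possessor inside the subject DP of the matrix clause; does not c-command the reflexive — cannot bind it (Principle A).
— Leo's son: subject of the matrix clause; c-commands the reflexive but lies outside its binding domain — cannot bind it (Principle A).

David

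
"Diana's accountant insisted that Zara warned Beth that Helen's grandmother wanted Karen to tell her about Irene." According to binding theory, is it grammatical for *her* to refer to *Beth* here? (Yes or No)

*Beth* is an R-expression; Principle C requires it to be free (not bound by any c-commanding expression).
— her: object of the clause headed by 'tell'; the pronoun does not c-command the R-expression — coreference allowed.

Yes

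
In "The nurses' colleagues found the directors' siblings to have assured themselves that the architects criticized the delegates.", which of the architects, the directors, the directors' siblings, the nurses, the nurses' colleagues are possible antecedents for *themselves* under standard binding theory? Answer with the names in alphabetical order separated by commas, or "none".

*themselves* is a reflexive; Principle A requires it to be bound within its binding domain — the clause headed by 'assured'.
— the architects: subject of the clause headed by 'criticized'; does not c-command the reflexive — cannot bind it (Principle A).
— the directors: possessor inside the subject DP of the clause headed by 'assured'; does not c-command the reflexive — cannot bind it (Principle A).
— the directors' siblings: subject of the clause headed by 'assured'; c-commands the reflexive within its binding domain — allowed (Principle A).
— the nurses: possessor inside the subject DP of the matrix clause; does not c-command the reflexive — cannot bind it (Principle A).
— the nurses' colleagues: subject of the matrix clause; c-commands the reflexive but lies outside its binding domain — cannot bind it (Principle A).

the directors' siblings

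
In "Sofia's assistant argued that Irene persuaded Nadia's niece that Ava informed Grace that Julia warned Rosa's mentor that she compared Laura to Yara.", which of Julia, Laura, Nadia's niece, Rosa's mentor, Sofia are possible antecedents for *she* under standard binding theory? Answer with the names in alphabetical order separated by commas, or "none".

Julia, Nadia's niece, Rosa's mentor, Sofia

*she* is a pronoun; Principle B requires it to be free in its binding domain — the clause headed by 'compared'.
— Julia: subject of the clause headed by 'warned'; c-commands the pronoun but lies outside its binding domain — allowed.
— Laura: object of the clause headed by 'compared'; is c-commanded by the pronoun; coreference would bind this R-expression — blocked (Principle C).
— Nadia's niece: object of the clause headed by 'persuaded'; c-commands the pronoun but lies outside its binding domain — allowed.
— Rosa's mentor: object of the clause headed by 'warned'; c-commands the pronoun but lies outside its binding domain — allowed.
— Sofia: possessor inside the subject DP of the matrix clause; does not c-command the pronoun — Principle B does not apply; allowed.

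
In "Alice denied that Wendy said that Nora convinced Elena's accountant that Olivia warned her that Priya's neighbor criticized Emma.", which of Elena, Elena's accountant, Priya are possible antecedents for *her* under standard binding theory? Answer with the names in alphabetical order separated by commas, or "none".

*her* is a pronoun; Principle B requires it to be free in its binding domain — the clause headed by 'warned'.
— Elena: possessor inside the object DP of the clause headed by 'convinced'; does not c-command the pronoun — Principle B does not apply; allowed.
— Elena's accountant: object of the clause headed by 'convinced'; c-commands the pronoun but lies outside its binding domain — allowed.
— Priya: possessor inside the subject DP of the clause headed by 'criticized'; is c-commanded by the pronoun; coreference would bind this R-expression — blocked (Principle C).

Elena, Elena's accountant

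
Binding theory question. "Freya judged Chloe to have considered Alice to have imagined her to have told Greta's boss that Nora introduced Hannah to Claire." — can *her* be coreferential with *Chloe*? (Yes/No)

*her* is a pronoun; Principle B requires it to be free in its binding domain — the clause headed by 'imagined'.
— Chloe: subject of the clause headed by 'considered'; c-commands the pronoun but lies outside its binding domain — allowed.

Yes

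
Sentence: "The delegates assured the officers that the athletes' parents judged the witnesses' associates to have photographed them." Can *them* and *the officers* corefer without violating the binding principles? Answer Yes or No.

*the officers* is an R-expression; Principle C requires it to be free (not bound by any c-commanding expression).
— them: object of the clause headed by 'photographed'; the pronoun does not c-command the R-expression — coreference allowed.

Yes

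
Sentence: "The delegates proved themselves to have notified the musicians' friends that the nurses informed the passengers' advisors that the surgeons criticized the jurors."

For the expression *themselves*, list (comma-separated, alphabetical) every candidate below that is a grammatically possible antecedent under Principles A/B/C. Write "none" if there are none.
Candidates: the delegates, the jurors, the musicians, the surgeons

*themselves* is a reflexive; Principle A requires it to be bound within its binding domain — the matrix clause.
— the delegates: subject of the matrix clause; c-commands the reflexive within its binding domain — allowed (Principle A).
— the jurors: object of the clause headed by 'criticized'; does not c-command the reflexive — cannot bind it (Principle A).
— the musicians: possessor inside the object DP of the clause headed by 'notified'; does not c-command the reflexive — cannot bind it (Principle A).
— the surgeons: subject of the clause headed by 'criticized'; does not c-command the reflexive — cannot bind it (Principle A).

the delegates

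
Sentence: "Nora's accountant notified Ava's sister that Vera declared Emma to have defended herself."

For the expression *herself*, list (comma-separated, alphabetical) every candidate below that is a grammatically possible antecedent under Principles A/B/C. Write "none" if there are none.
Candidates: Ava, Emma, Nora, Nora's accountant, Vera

Emma

*herself* is a reflexive; Principle A requires it to be bound within its binding domain — the clause headed by 'defended'.
— Ava: possessor inside the object DP of the matrix clause; does not c-command the reflexive — cannot bind it (Principle A).
— Emma: subject of the clause headed by 'defended'; c-commands the reflexive within its binding domain — allowed (Principle A).
— Nora: possessor inside the subject DP of the matrix clause; does not c-command the reflexive — cannot bind it (Principle A).
— Nora's accountant: subject of the matrix clause; c-commands the reflexive but lies outside its binding domain — cannot bind it (Principle A).
— Vera: subject of the clause headed by 'declared'; c-commands the reflexive but lies outside its binding domain — cannot bind it (Principle A).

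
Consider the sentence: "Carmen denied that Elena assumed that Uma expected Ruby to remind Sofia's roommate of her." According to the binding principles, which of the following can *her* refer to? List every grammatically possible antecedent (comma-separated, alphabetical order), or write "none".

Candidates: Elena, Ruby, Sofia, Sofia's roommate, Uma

*her* is a pronoun; Principle B requires it to be free in its binding domain — the clause headed by 'remind'.
— Elena: subject of the clause headed by 'assumed'; c-commands the pronoun but lies outside its binding domain — allowed.
— Ruby: subject of the clause headed by 'remind'; c-commands the pronoun within its binding domain — blocked (Principle B).
— Sofia: possessor inside the object DP of the clause headed by 'remind'; does not c-command the pronoun — Principle B does not apply; allowed.
— Sofia's roommate: object of the clause headed by 'remind'; c-commands the pronoun within its binding domain — blocked (Principle B).
— Uma: subject of the clause headed by 'expected'; c-commands the pronoun but lies outside its binding domain — allowed.

Elena, Sofia, Uma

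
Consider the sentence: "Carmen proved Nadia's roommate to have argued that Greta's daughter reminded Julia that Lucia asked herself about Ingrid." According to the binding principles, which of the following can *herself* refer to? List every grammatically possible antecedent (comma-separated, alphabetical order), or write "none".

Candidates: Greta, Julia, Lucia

*herself* is a reflexive; Principle A requires it to be bound within its binding domain — the clause headed by 'asked'.
— Greta: possessor inside the subject DP of the clause headed by 'reminded'; does not c-command the reflexive — cannot bind it (Principle A).
— Julia: object of the clause headed by 'reminded'; c-commands the reflexive but lies outside its binding domain — cannot bind it (Principle A).
— Lucia: subject of the clause headed by 'asked'; c-commands the reflexive within its binding domain — allowed (Principle A).

Lucia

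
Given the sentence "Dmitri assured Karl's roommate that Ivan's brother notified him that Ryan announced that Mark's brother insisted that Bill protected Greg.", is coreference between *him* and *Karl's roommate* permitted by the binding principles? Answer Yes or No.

Yes

*him* is a pronoun; Principle B requires it to be free in its binding domain — the clause headed by 'notified'.
— Karl's roommate: object of the matrix clause; c-commands the pronoun but lies outside its binding domain — allowed.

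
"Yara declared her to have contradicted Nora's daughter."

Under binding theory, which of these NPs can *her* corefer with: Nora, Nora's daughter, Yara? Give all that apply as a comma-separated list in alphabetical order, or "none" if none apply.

*her* is a pronoun; Principle B requires it to be free in its binding domain — the matrix clause.
— Nora: possessor inside the object DP of the clause headed by 'contradicted'; is c-commanded by the pronoun; coreference would bind this R-expression — blocked (Principle C).
— Nora's daughter: object of the clause headed by 'contradicted'; is c-commanded by the pronoun; coreference would bind this R-expression — blocked (Principle C).
— Yara: subject of the matrix clause; c-commands the pronoun within its binding domain — blocked (Principle B).

none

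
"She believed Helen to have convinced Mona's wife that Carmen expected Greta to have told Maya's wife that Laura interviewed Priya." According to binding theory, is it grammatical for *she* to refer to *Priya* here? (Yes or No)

*Priya* is an R-expression; Principle C requires it to be free (not bound by any c-commanding expression).
— she: subject of the matrix clause; the pronoun c-commands the R-expression — coreference blocked (Principle C).

No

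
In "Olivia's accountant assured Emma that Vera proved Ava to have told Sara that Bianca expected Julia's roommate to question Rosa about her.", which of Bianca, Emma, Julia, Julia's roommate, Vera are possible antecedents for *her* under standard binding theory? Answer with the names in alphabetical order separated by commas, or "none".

Bianca, Emma, Julia, Vera

*her* is a pronoun; Principle B requires it to be free in its binding domain — the clause headed by 'question'.
— Bianca: subject of the clause headed by 'expected'; c-commands the pronoun but lies outside its binding domain — allowed.
— Emma: object of the matrix clause; c-commands the pronoun but lies outside its binding domain — allowed.
— Julia: possessor inside the subject DP of the clause headed by 'question'; does not c-command the pronoun — Principle B does not apply; allowed.
— Julia's roommate: subject of the clause headed by 'question'; c-commands the pronoun within its binding domain — blocked (Principle B).
— Vera: subject of the clause headed by 'proved'; c-commands the pronoun but lies outside its binding domain — allowed.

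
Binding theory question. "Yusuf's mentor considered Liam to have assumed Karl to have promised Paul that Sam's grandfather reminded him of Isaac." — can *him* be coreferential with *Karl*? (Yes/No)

*him* is a pronoun; Principle B requires it to be free in its binding domain — the clause headed by 'reminded'.
— Karl: subject of the clause headed by 'promised'; c-commands the pronoun but lies outside its binding domain — allowed.

Yes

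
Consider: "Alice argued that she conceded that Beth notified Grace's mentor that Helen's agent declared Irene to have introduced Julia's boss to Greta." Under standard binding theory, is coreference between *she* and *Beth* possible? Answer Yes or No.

*Beth* is an R-expression; Principle C requires it to be free (not bound by any c-commanding expression).
— she: subject of the clause headed by 'conceded'; the pronoun c-commands the R-expression — coreference blocked (Principle C).

No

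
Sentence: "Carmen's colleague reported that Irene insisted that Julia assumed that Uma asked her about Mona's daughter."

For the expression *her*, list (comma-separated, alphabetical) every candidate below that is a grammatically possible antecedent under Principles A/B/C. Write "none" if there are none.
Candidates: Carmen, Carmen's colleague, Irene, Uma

*her* is a pronoun; Principle B requires it to be free in its binding domain — the clause headed by 'asked'.
— Carmen: possessor inside the subject DP of the matrix clause; does not c-command the pronoun — Principle B does not apply; allowed.
— Carmen's colleague: subject of the matrix clause; c-commands the pronoun but lies outside its binding domain — allowed.
— Irene: subject of the clause headed by 'insisted'; c-commands the pronoun but lies outside its binding domain — allowed.
— Uma: subject of the clause headed by 'asked'; c-commands the pronoun within its binding domain — blocked (Principle B).

Carmen, Carmen's colleague, Irene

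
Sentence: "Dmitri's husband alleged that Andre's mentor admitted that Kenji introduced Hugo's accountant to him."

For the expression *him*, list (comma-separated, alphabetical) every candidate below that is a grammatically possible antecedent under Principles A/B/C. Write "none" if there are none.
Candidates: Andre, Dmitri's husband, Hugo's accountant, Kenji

Andre, Dmitri's husband

*him* is a pronoun; Principle B requires it to be free in its binding domain — the clause headed by 'introduced'.
— Andre: possessor inside the subject DP of the clause headed by 'admitted'; does not c-command the pronoun — Principle B does not apply; allowed.
— Dmitri's husband: subject of the matrix clause; c-commands the pronoun but lies outside its binding domain — allowed.
— Hugo's accountant: object of the clause headed by 'introduced'; c-commands the pronoun within its binding domain — blocked (Principle B).
— Kenji: subject of the clause headed by 'introduced'; c-commands the pronoun within its binding domain — blocked (Principle B).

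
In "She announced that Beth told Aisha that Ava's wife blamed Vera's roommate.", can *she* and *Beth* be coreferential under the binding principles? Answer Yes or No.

No

*Beth* is an R-expression; Principle C requires it to be free (not bound by any c-commanding expression).
— she: subject of the matrix clause; the pronoun c-commands the R-expression — coreference blocked (Principle C).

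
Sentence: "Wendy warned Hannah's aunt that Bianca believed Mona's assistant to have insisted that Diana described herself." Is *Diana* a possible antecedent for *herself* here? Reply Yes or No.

*herself* is a reflexive; Principle A requires it to be bound within its binding domain — the clause headed by 'described'.
— Diana: subject of the clause headed by 'described'; c-commands the reflexive within its binding domain — allowed (Principle A).

Yes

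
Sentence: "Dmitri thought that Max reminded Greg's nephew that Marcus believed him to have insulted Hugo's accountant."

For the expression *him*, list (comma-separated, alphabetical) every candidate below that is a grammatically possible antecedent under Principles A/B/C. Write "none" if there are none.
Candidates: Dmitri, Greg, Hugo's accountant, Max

*him* is a pronoun; Principle B requires it to be free in its binding domain — the clause headed by 'believed'.
— Dmitri: subject of the matrix clause; c-commands the pronoun but lies outside its binding domain — allowed.
— Greg: possessor inside the object DP of the clause headed by 'reminded'; does not c-command the pronoun — Principle B does not apply; allowed.
— Hugo's accountant: object of the clause headed by 'insulted'; is c-commanded by the pronoun; coreference would bind this R-expression — blocked (Principle C).
— Max: subject of the clause headed by 'reminded'; c-commands the pronoun but lies outside its binding domain — allowed.

Dmitri, Greg, Max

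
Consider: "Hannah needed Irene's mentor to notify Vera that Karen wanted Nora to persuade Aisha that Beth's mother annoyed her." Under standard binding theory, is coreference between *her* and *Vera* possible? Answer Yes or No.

Yes

*Vera* is an R-expression; Principle C requires it to be free (not bound by any c-commanding expression).
— her: object of the clause headed by 'annoyed'; the pronoun does not c-command the R-expression — coreference allowed.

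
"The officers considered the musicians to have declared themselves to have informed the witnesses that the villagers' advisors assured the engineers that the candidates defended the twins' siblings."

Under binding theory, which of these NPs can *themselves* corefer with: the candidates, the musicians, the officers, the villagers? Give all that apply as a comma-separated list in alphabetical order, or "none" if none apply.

the musicians

*themselves* is a reflexive; Principle A requires it to be bound within its binding domain — the clause headed by 'declared'.
— the candidates: subject of the clause headed by 'defended'; does not c-command the reflexive — cannot bind it (Principle A).
— the musicians: subject of the clause headed by 'declared'; c-commands the reflexive within its binding domain — allowed (Principle A).
— the officers: subject of the matrix clause; c-commands the reflexive but lies outside its binding domain — cannot bind it (Principle A).
— the villagers: possessor inside the subject DP of the clause headed by 'assured'; does not c-command the reflexive — cannot bind it (Principle A).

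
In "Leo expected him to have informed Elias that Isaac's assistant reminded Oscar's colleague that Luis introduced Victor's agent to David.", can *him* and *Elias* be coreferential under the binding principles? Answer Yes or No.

No

*Elias* is an R-expression; Principle C requires it to be free (not bound by any c-commanding expression).
— him: subject of the clause headed by 'informed'; the pronoun c-commands the R-expression — coreference blocked (Principle C).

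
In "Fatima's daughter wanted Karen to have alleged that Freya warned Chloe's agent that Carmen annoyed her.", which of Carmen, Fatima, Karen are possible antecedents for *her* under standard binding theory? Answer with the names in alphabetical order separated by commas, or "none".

*her* is a pronoun; Principle B requires it to be free in its binding domain — the clause headed by 'annoyed'.
— Carmen: subject of the clause headed by 'annoyed'; c-commands the pronoun within its binding domain — blocked (Principle B).
— Fatima: possessor inside the subject DP of the matrix clause; does not c-command the pronoun — Principle B does not apply; allowed.
— Karen: subject of the clause headed by 'alleged'; c-commands the pronoun but lies outside its binding domain — allowed.

Fatima, Karen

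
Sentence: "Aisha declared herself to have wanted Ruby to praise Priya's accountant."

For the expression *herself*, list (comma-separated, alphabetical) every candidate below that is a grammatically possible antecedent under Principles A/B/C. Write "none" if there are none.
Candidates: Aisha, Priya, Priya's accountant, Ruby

*herself* is a reflexive; Principle A requires it to be bound within its binding domain — the matrix clause.
— Aisha: subject of the matrix clause; c-commands the reflexive within its binding domain — allowed (Principle A).
— Priya: possessor inside the object DP of the clause headed by 'praise'; does not c-command the reflexive — cannot bind it (Principle A).
— Priya's accountant: object of the clause headed by 'praise'; does not c-command the reflexive — cannot bind it (Principle A).
— Ruby: subject of the clause headed by 'praise'; does not c-command the reflexive — cannot bind it (Principle A).

Aisha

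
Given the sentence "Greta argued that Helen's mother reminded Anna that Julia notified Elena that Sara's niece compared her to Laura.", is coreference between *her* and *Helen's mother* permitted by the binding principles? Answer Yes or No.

Yes

*her* is a pronoun; Principle B requires it to be free in its binding domain — the clause headed by 'compared'.
— Helen's mother: subject of the clause headed by 'reminded'; c-commands the pronoun but lies outside its binding domain — allowed.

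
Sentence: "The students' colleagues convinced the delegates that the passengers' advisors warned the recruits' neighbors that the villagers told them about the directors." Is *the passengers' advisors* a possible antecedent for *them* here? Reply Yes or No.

*them* is a pronoun; Principle B requires it to be free in its binding domain — the clause headed by 'told'.
— the passengers' advisors: subject of the clause headed by 'warned'; c-commands the pronoun but lies outside its binding domain — allowed.

Yes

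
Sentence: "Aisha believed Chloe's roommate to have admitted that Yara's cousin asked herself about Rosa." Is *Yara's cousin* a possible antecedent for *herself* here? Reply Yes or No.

Yes

*herself* is a reflexive; Principle A requires it to be bound within its binding domain — the clause headed by 'asked'.
— Yara's cousin: subject of the clause headed by 'asked'; c-commands the reflexive within its binding domain — allowed (Principle A).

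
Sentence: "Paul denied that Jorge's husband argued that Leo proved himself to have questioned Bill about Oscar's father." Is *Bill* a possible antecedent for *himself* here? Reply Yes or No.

*himself* is a reflexive; Principle A requires it to be bound within its binding domain — the clause headed by 'proved'.
— Bill: object of the clause headed by 'questioned'; does not c-command the reflexive — cannot bind it (Principle A).

No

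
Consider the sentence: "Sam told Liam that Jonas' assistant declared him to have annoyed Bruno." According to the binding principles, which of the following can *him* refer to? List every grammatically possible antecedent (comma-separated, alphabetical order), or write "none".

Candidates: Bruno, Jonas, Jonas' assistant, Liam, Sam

*him* is a pronoun; Principle B requires it to be free in its binding domain — the clause headed by 'declared'.
— Bruno: object of the clause headed by 'annoyed'; is c-commanded by the pronoun; coreference would bind this R-expression — blocked (Principle C).
— Jonas: possessor inside the subject DP of the clause headed by 'declared'; does not c-command the pronoun — Principle B does not apply; allowed.
— Jonas' assistant: subject of the clause headed by 'declared'; c-commands the pronoun within its binding domain — blocked (Principle B).
— Liam: object of the matrix clause; c-commands the pronoun but lies outside its binding domain — allowed.
— Sam: subject of the matrix clause; c-commands the pronoun but lies outside its binding domain — allowed.

Jonas, Liam, Sam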